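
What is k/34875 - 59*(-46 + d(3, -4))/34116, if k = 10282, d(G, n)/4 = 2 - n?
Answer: 66008077/198299250 ≈ 0.33287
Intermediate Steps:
d(G, n) = 8 - 4*n (d(G, n) = 4*(2 - n) = 8 - 4*n)
k/34875 - 59*(-46 + d(3, -4))/34116 = 10282/34875 - 59*(-46 + (8 - 4*(-4)))/34116 = 10282*(1/34875) - 59*(-46 + (8 + 16))*(1/34116) = 10282/34875 - 59*(-46 + 24)*(1/34116) = 10282/34875 - 59*(-22)*(1/34116) = 10282/34875 + 1298*(1/34116) = 10282/34875 + 649/17058 = 66008077/198299250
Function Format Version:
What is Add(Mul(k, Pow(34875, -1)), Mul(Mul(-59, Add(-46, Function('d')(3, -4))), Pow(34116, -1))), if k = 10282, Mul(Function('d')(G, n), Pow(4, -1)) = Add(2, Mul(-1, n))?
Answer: Rational(66008077, 198299250) ≈ 0.33287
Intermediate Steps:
Function('d')(G, n) = Add(8, Mul(-4, n)) (Function('d')(G, n) = Mul(4, Add(2, Mul(-1, n))) = Add(8, Mul(-4, n)))
Add(Mul(k, Pow(34875, -1)), Mul(Mul(-59, Add(-46, Function('d')(3, -4))), Pow(34116, -1))) = Add(Mul(10282, Pow(34875, -1)), Mul(Mul(-59, Add(-46, Add(8, Mul(-4, -4)))), Pow(34116, -1))) = Add(Mul(10282, Rational(1, 34875)), Mul(Mul(-59, Add(-46, Add(8, 16))), Rational(1, 34116))) = Add(Rational(10282, 34875), Mul(Mul(-59, Add(-46, 24)), Rational(1, 34116))) = Add(Rational(10282, 34875), Mul(Mul(-59, -22), Rational(1, 34116))) = Add(Rational(10282, 34875), Mul(1298, Rational(1, 34116))) = Add(Rational(10282, 34875), Rational(649, 17058)) = Rational(66008077, 198299250)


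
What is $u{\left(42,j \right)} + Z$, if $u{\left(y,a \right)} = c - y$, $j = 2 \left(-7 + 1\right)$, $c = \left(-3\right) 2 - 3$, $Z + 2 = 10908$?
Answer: $10855$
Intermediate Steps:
$Z = 10906$ ($Z = -2 + 10908 = 10906$)
$c = -9$ ($c = -6 - 3 = -9$)
$j = -12$ ($j = 2 \left(-6\right) = -12$)
$u{\left(y,a \right)} = -9 - y$
$u{\left(42,j \right)} + Z = \left(-9 - 42\right) + 10906 = -51 + 10906 = 10855$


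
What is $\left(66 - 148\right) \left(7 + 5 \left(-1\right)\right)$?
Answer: $-164$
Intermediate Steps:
$\left(66 - 148\right) \left(7 + 5 \left(-1\right)\right) = - 82 \left(7 - 5\right) = \left(-82\right) 2 = -164$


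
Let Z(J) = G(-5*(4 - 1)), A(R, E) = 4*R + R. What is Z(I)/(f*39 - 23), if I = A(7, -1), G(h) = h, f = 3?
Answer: -15/94 ≈ -0.15957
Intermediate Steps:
A(R, E) = 5*R
I = 35 (I = 5*7 = 35)
Z(J) = -15 (Z(J) = -5*(4 - 1) = -5*3 = -15)
Z(I)/(f*39 - 23) = -15/(3*39 - 23) = -15/(117 - 23) = -15/94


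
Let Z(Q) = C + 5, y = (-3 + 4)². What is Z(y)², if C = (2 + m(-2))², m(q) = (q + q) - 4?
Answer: 1681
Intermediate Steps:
m(q) = -4 + 2*q (m(q) = 2*q - 4 = -4 + 2*q)
C = 36 (C = (2 + (-4 + 2*(-2)))² = (2 + (-4 - 4))² = (2 - 8)² = (-6)² = 36)
y = 1 (y = 1² = 1)
Z(Q) = 41 (Z(Q) = 36 + 5 = 41)
Z(y)² = 41² = 1681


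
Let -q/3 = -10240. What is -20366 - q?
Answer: -51086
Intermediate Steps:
q = 30720 (q = -3*(-10240) = 30720)
-20366 - q = -20366 - 1*30720 = -20366 - 30720 = -51086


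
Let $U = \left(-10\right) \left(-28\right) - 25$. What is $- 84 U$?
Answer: $-21420$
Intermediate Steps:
$U = 255$ ($U = 280 - 25 = 255$)
$- 84 U = \left(-84\right) 255 = -21420$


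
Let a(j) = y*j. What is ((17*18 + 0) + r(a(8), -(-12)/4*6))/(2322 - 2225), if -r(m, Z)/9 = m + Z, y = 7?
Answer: -360/97 ≈ -3.7113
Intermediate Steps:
a(j) = 7*j
r(m, Z) = -9*Z - 9*m (r(m, Z) = -9*(m + Z) = -9*(Z + m) = -9*Z - 9*m)
((17*18 + 0) + r(a(8), -(-12)/4*6))/(2322 - 2225) = ((17*18 + 0) + (-9*(-(-12)/4)*6 - 63*8))/(2322 - 2225) = ((306 + 0) + (-9*(-(-12)/4)*6 - 9*56))/97 = (306 + (-9*(-3*(-1))*6 - 504))*(1/97) = (306 + (-27*6 - 504))*(1/97) = (306 + (-9*18 - 504))*(1/97) = (306 + (-162 - 504))*(1/97) = (306 - 666)*(1/97) = -360*1/97 = -360/97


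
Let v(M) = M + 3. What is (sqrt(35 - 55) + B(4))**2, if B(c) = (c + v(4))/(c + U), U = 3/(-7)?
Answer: -6571/625 + 308*I*sqrt(5)/25 ≈ -10.514 + 27.548*I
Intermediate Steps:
v(M) = 3 + M
U = -3/7 (U = 3*(-1/7) = -3/7 ≈ -0.42857)
B(c) = (7 + c)/(-3/7 + c) (B(c) = (c + (3 + 4))/(c - 3/7) = (c + 7)/(-3/7 + c) = (7 + c)/(-3/7 + c))
(sqrt(35 - 55) + B(4))**2 = (sqrt(35 - 55) + 7*(7 + 4)/(-3 + 7*4))**2 = (sqrt(-20) + 7*11/(-3 + 28))**2 = (2*I*sqrt(5) + 7*11/25)**2 = (2*I*sqrt(5) + 7*(1/25)*11)**2 = (2*I*sqrt(5) + 77/25)**2 = (77/25 + 2*I*sqrt(5))**2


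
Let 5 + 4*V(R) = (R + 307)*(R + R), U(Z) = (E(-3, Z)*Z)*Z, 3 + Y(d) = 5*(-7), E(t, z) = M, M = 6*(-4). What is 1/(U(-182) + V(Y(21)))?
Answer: -4/3200353 ≈ -1.2499e-6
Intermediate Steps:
M = -24
E(t, z) = -24
Y(d) = -38 (Y(d) = -3 + 5*(-7) = -3 - 35 = -38)
U(Z) = -24*Z² (U(Z) = (-24*Z)*Z = -24*Z²)
V(R) = -5/4 + R*(307 + R)/2 (V(R) = -5/4 + ((R + 307)*(R + R))/4 = -5/4 + ((307 + R)*(2*R))/4 = -5/4 + (2*R*(307 + R))/4 = -5/4 + R*(307 + R)/2)
1/(U(-182) + V(Y(21))) = 1/(-24*(-182)² + (-5/4 + (½)*(-38)² + (307/2)*(-38))) = 1/(-24*33124 + (-5/4 + (½)*1444 - 5833)) = 1/(-794976 + (-5/4 + 722 - 5833)) = 1/(-794976 - 20449/4) = 1/(-3200353/4) = -4/3200353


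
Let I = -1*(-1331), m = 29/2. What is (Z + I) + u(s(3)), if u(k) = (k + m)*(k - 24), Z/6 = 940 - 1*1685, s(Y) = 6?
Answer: -3508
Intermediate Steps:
m = 29/2 (m = 29*(½) = 29/2 ≈ 14.500)
Z = -4470 (Z = 6*(940 - 1*1685) = 6*(940 - 1685) = 6*(-745) = -4470)
u(k) = (-24 + k)*(29/2 + k) (u(k) = (k + 29/2)*(k - 24) = (29/2 + k)*(-24 + k) = (-24 + k)*(29/2 + k))
I = 1331
(Z + I) + u(s(3)) = (-4470 + 1331) + (-348 + 6² - 19/2*6) = -3139 + (-348 + 36 - 57) = -3139 - 369 = -3508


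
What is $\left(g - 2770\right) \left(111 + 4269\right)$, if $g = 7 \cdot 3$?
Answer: $-12040620$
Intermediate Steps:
$g = 21$
$\left(g - 2770\right) \left(111 + 4269\right) = \left(21 - 2770\right) \left(111 + 4269\right) = \left(-2749\right) 4380 = -12040620$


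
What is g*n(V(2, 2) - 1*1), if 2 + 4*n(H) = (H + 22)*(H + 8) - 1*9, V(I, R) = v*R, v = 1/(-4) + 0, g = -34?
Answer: -8313/8 ≈ -1039.1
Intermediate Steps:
v = -1/4 (v = -1/4 + 0 = -1/4 ≈ -0.25000)
V(I, R) = -R/4
n(H) = -11/4 + (8 + H)*(22 + H)/4 (n(H) = -1/2 + ((H + 22)*(H + 8) - 1*9)/4 = -1/2 + ((22 + H)*(8 + H) - 9)/4 = -1/2 + ((8 + H)*(22 + H) - 9)/4 = -1/2 + (-9 + (8 + H)*(22 + H))/4 = -1/2 + (-9/4 + (8 + H)*(22 + H)/4) = -11/4 + (8 + H)*(22 + H)/4)
g*n(V(2, 2) - 1*1) = -34*(165/4 + (-1/4*2 - 1*1)**2/4 + 15*(-1/4*2 - 1*1)/2) = -34*(165/4 + (-1/2 - 1)**2/4 + 15*(-1/2 - 1)/2) = -34*(165/4 + (-3/2)**2/4 + (15/2)*(-3/2)) = -34*(165/4 + (1/4)*(9/4) - 45/4) = -34*(165/4 + 9/16 - 45/4) = -34*489/16 = -8313/8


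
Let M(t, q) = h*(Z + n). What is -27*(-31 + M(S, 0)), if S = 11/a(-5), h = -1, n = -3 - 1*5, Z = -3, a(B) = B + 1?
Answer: 540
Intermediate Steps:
a(B) = 1 + B
n = -8 (n = -3 - 5 = -8)
S = -11/4 (S = 11/(1 - 5) = 11/(-4) = 11*(-¼) = -11/4 ≈ -2.7500)
M(t, q) = 11 (M(t, q) = -(-3 - 8) = -1*(-11) = 11)
-27*(-31 + M(S, 0)) = -27*(-31 + 11) = -27*(-20) = 540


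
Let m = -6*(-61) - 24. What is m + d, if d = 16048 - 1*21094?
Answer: -4704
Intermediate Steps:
m = 342 (m = 366 - 24 = 342)
d = -5046 (d = 16048 - 21094 = -5046)
m + d = 342 - 5046 = -4704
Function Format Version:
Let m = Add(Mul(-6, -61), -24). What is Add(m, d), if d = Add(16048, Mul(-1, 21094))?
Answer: -4704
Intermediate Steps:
m = 342 (m = Add(366, -24) = 342)
d = -5046 (d = Add(16048, -21094) = -5046)
Add(m, d) = Add(342, -5046) = -4704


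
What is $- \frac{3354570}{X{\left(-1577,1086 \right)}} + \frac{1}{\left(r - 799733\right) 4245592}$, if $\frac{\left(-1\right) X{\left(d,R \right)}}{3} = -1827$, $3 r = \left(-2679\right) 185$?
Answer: $- \frac{169663923439446521}{277212269939696} \approx -612.04$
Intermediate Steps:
$r = -165205$ ($r = \frac{\left(-2679\right) 185}{3} = \frac{1}{3} \left(-495615\right) = -165205$)
$X{\left(d,R \right)} = 5481$ ($X{\left(d,R \right)} = \left(-3\right) \left(-1827\right) = 5481$)
$- \frac{3354570}{X{\left(-1577,1086 \right)}} + \frac{1}{\left(r - 799733\right) 4245592} = - \frac{3354570}{5481} + \frac{1}{\left(-165205 - 799733\right) 4245592} = \left(-3354570\right) \frac{1}{5481} + \frac{1}{-165205 - 799733} \cdot \frac{1}{4245592} = - \frac{372730}{609} + \frac{1}{-964938} \cdot \frac{1}{4245592} = - \frac{372730}{609} - \frac{1}{4096733053296} = - \frac{169663923439446521}{277212269939696}$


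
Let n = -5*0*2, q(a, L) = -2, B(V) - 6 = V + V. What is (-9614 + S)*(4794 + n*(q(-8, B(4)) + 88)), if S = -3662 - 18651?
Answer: -153058038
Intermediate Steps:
B(V) = 6 + 2*V (B(V) = 6 + (V + V) = 6 + 2*V)
S = -22313
n = 0 (n = 0*2 = 0)
(-9614 + S)*(4794 + n*(q(-8, B(4)) + 88)) = (-9614 - 22313)*(4794 + 0*(-2 + 88)) = -31927*(4794 + 0*86) = -31927*(4794 + 0) = -31927*4794 = -153058038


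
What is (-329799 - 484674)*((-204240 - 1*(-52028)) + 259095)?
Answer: -87053317659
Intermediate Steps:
(-329799 - 484674)*((-204240 - 1*(-52028)) + 259095) = -814473*((-204240 + 52028) + 259095) = -814473*(-152212 + 259095) = -814473*106883 = -87053317659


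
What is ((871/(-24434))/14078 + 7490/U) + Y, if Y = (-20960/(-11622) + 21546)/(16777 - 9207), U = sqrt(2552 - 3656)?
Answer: 21535701840241751/7565755281364020 - 3745*I*sqrt(69)/138 ≈ 2.8465 - 225.42*I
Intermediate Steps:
U = 4*I*sqrt(69) (U = sqrt(-1104) = 4*I*sqrt(69) ≈ 33.227*I)
Y = 62607143/21994635 (Y = (-20960*(-1/11622) + 21546)/7570 = (10480/5811 + 21546)*(1/7570) = (125214286/5811)*(1/7570) = 62607143/21994635 ≈ 2.8465)
((871/(-24434))/14078 + 7490/U) + Y = ((871/(-24434))/14078 + 7490/((4*I*sqrt(69)))) + 62607143/21994635 = ((871*(-1/24434))*(1/14078) + 7490*(-I*sqrt(69)/276)) + 62607143/21994635 = (-871/24434*1/14078 - 3745*I*sqrt(69)/138) + 62607143/21994635 = (-871/343981852 - 3745*I*sqrt(69)/138) + 62607143/21994635 = 21535701840241751/7565755281364020 - 3745*I*sqrt(69)/138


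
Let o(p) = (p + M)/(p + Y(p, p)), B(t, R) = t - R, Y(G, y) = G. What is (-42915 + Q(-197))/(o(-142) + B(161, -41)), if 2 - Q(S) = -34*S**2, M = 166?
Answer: 90638103/14336 ≈ 6322.4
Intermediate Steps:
o(p) = (166 + p)/(2*p) (o(p) = (p + 166)/(p + p) = (166 + p)/((2*p)) = (166 + p)*(1/(2*p)) = (166 + p)/(2*p))
Q(S) = 2 + 34*S**2 (Q(S) = 2 - (-34)*S**2 = 2 + 34*S**2)
(-42915 + Q(-197))/(o(-142) + B(161, -41)) = (-42915 + (2 + 34*(-197)**2))/((1/2)*(166 - 142)/(-142) + (161 - 1*(-41))) = (-42915 + (2 + 34*38809))/((1/2)*(-1/142)*24 + (161 + 41)) = (-42915 + (2 + 1319506))/(-6/71 + 202) = (-42915 + 1319508)/(14336/71) = 1276593*(71/14336) = 90638103/14336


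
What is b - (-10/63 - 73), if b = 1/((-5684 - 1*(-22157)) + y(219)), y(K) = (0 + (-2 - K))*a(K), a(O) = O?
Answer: 49048957/670446 ≈ 73.159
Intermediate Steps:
y(K) = K*(-2 - K) (y(K) = (0 + (-2 - K))*K = (-2 - K)*K = K*(-2 - K))
b = -1/31926 (b = 1/((-5684 - 1*(-22157)) - 1*219*(2 + 219)) = 1/((-5684 + 22157) - 1*219*221) = 1/(16473 - 48399) = 1/(-31926) = -1/31926 ≈ -3.1322e-5)
b - (-10/63 - 73) = -1/31926 - (-10/63 - 73) = -1/31926 - 1*(-4609/63) = -1/31926 + 4609/63 = 49048957/670446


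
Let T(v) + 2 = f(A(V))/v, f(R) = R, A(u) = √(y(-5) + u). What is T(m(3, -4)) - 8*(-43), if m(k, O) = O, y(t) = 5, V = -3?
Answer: 342 - √2/4 ≈ 341.65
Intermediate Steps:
A(u) = √(5 + u)
T(v) = -2 + √2/v (T(v) = -2 + √(5 - 3)/v = -2 + √2/v)
T(m(3, -4)) - 8*(-43) = (-2 + √2/(-4)) - 8*(-43) = (-2 + √2*(-¼)) + 344 = (-2 - √2/4) + 344 = 342 - √2/4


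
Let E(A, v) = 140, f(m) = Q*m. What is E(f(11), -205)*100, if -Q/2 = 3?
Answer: 14000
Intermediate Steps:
Q = -6 (Q = -2*3 = -6)
f(m) = -6*m
E(f(11), -205)*100 = 140*100 = 14000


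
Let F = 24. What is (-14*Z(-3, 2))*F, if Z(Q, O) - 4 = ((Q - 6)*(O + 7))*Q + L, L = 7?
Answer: -85344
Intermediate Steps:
Z(Q, O) = 11 + Q*(-6 + Q)*(7 + O) (Z(Q, O) = 4 + (((Q - 6)*(O + 7))*Q + 7) = 4 + (((-6 + Q)*(7 + O))*Q + 7) = 4 + (Q*(-6 + Q)*(7 + O) + 7) = 4 + (7 + Q*(-6 + Q)*(7 + O)) = 11 + Q*(-6 + Q)*(7 + O))
(-14*Z(-3, 2))*F = -14*(11 - 42*(-3) + 7*(-3)² + 2*(-3)² - 6*2*(-3))*24 = -14*(11 + 126 + 7*9 + 2*9 + 36)*24 = -14*(11 + 126 + 63 + 18 + 36)*24 = -14*254*24 = -3556*24 = -85344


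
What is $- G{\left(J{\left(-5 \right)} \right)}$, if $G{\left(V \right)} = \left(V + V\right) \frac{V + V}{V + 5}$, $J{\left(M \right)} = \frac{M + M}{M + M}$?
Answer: $- \frac{2}{3} \approx -0.66667$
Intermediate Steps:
$J{\left(M \right)} = 1$ ($J{\left(M \right)} = \frac{2 M}{2 M} = 2 M \frac{1}{2 M} = 1$)
$G{\left(V \right)} = \frac{4 V^{2}}{5 + V}$ ($G{\left(V \right)} = 2 V \frac{2 V}{5 + V} = \frac{4 V^{2}}{5 + V}$)
$- G{\left(J{\left(-5 \right)} \right)} = - \frac{4 \cdot 1^{2}}{5 + 1} = - \frac{4 \cdot 1}{6} = \left(-1\right) \frac{2}{3} = - \frac{2}{3}$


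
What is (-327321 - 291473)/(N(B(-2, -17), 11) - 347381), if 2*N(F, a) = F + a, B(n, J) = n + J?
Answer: 618794/347385 ≈ 1.7813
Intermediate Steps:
B(n, J) = J + n
N(F, a) = F/2 + a/2 (N(F, a) = (F + a)/2 = F/2 + a/2)
(-327321 - 291473)/(N(B(-2, -17), 11) - 347381) = (-327321 - 291473)/(((-17 - 2)/2 + (1/2)*11) - 347381) = -618794/(((1/2)*(-19) + 11/2) - 347381) = -618794/((-19/2 + 11/2) - 347381) = -618794/(-4 - 347381) = -618794/(-347385) = -618794*(-1/347385) = 618794/347385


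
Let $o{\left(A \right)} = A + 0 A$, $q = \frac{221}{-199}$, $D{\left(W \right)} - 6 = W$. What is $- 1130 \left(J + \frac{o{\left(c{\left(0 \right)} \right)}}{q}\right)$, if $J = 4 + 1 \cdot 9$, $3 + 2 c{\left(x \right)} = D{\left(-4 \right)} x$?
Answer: $- \frac{3583795}{221} \approx -16216.0$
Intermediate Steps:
$D{\left(W \right)} = 6 + W$
$c{\left(x \right)} = - \frac{3}{2} + x$ ($c{\left(x \right)} = - \frac{3}{2} + \frac{\left(6 - 4\right) x}{2} = - \frac{3}{2} + \frac{2 x}{2} = - \frac{3}{2} + x$)
$q = - \frac{221}{199}$ ($q = 221 \left(- \frac{1}{199}\right) = - \frac{221}{199} \approx -1.1106$)
$J = 13$ ($J = 4 + 9 = 13$)
$o{\left(A \right)} = A$ ($o{\left(A \right)} = A + 0 = A$)
$- 1130 \left(J + \frac{o{\left(c{\left(0 \right)} \right)}}{q}\right) = - 1130 \left(13 + \frac{- \frac{3}{2} + 0}{- \frac{221}{199}}\right) = - 1130 \left(13 - - \frac{597}{442}\right) = - 1130 \left(13 + \frac{597}{442}\right) = \left(-1130\right) \frac{6343}{442} = - \frac{3583795}{221}$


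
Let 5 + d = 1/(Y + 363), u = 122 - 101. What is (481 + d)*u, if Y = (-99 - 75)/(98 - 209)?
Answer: 19262403/1927 ≈ 9996.1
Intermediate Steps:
Y = 58/37 (Y = -174/(-111) = -174*(-1/111) = 58/37 ≈ 1.5676)
u = 21
d = -67408/13489 (d = -5 + 1/(58/37 + 363) = -5 + 1/(13489/37) = -5 + 37/13489 = -67408/13489 ≈ -4.9973)
(481 + d)*u = (481 - 67408/13489)*21 = (6420801/13489)*21 = 19262403/1927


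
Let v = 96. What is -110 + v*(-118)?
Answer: -11438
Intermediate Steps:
-110 + v*(-118) = -110 + 96*(-118) = -110 - 11328 = -11438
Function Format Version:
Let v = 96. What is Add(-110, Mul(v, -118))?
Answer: -11438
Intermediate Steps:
Add(-110, Mul(v, -118)) = Add(-110, Mul(96, -118)) = Add(-110, -11328) = -11438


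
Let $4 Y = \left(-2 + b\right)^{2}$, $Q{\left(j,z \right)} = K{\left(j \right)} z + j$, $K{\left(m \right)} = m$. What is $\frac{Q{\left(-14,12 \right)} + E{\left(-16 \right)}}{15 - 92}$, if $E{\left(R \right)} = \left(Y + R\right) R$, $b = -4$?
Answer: $\frac{10}{11} \approx 0.90909$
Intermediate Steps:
$Q{\left(j,z \right)} = j + j z$ ($Q{\left(j,z \right)} = j z + j = j + j z$)
$Y = 9$ ($Y = \frac{\left(-2 - 4\right)^{2}}{4} = \frac{\left(-6\right)^{2}}{4} = \frac{1}{4} \cdot 36 = 9$)
$E{\left(R \right)} = R \left(9 + R\right)$ ($E{\left(R \right)} = \left(9 + R\right) R = R \left(9 + R\right)$)
$\frac{Q{\left(-14,12 \right)} + E{\left(-16 \right)}}{15 - 92} = \frac{- 14 \left(1 + 12\right) - 16 \left(9 - 16\right)}{15 - 92} = \frac{\left(-14\right) 13 - -112}{-77} = \left(-182 + 112\right) \left(- \frac{1}{77}\right) = \left(-70\right) \left(- \frac{1}{77}\right) = \frac{10}{11}$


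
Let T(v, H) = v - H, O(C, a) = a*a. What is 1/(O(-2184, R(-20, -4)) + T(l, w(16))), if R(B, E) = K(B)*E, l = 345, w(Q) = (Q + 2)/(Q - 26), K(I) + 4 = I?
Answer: 5/47814 ≈ 0.00010457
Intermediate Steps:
K(I) = -4 + I
w(Q) = (2 + Q)/(-26 + Q)
R(B, E) = E*(-4 + B) (R(B, E) = (-4 + B)*E = E*(-4 + B))
O(C, a) = a**2
1/(O(-2184, R(-20, -4)) + T(l, w(16))) = 1/((-4*(-4 - 20))**2 + (345 - (2 + 16)/(-26 + 16))) = 1/((-4*(-24))**2 + (345 - 18/(-10))) = 1/(96**2 + (345 - (-1)*18/10)) = 1/(9216 + (345 - 1*(-9/5))) = 1/(9216 + (345 + 9/5)) = 1/(9216 + 1734/5) = 1/(47814/5) = 5/47814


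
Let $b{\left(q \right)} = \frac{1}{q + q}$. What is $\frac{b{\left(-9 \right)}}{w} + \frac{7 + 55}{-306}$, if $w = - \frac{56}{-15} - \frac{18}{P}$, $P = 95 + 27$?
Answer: $- \frac{12881}{59058} \approx -0.21811$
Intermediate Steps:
$P = 122$
$b{\left(q \right)} = \frac{1}{2 q}$
$w = \frac{3281}{915}$ ($w = - \frac{56}{-15} - \frac{18}{122} = \left(-56\right) \left(- \frac{1}{15}\right) - \frac{9}{61} = \frac{56}{15} - \frac{9}{61} = \frac{3281}{915} \approx 3.5858$)
$\frac{b{\left(-9 \right)}}{w} + \frac{7 + 55}{-306} = \frac{\frac{1}{2} \frac{1}{-9}}{\frac{3281}{915}} + \frac{7 + 55}{-306} = \frac{1}{2} \left(- \frac{1}{9}\right) \frac{915}{3281} + 62 \left(- \frac{1}{306}\right) = \left(- \frac{1}{18}\right) \frac{915}{3281} - \frac{31}{153} = - \frac{305}{19686} - \frac{31}{153} = - \frac{12881}{59058}$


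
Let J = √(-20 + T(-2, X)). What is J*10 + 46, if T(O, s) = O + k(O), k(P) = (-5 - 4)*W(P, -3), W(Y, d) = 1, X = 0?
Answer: 46 + 10*I*√31 ≈ 46.0 + 55.678*I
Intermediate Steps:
k(P) = -9 (k(P) = (-5 - 4)*1 = -9*1 = -9)
T(O, s) = -9 + O (T(O, s) = O - 9 = -9 + O)
J = I*√31 (J = √(-20 + (-9 - 2)) = √(-20 - 11) = √(-31) = I*√31 ≈ 5.5678*I)
J*10 + 46 = (I*√31)*10 + 46 = 10*I*√31 + 46 = 46 + 10*I*√31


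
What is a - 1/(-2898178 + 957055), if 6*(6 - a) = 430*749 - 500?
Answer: -104022840446/1941123 ≈ -53589.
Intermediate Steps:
a = -53589 (a = 6 - (430*749 - 500)/6 = 6 - (322070 - 500)/6 = 6 - ⅙*321570 = 6 - 53595 = -53589)
a - 1/(-2898178 + 957055) = -53589 - 1/(-2898178 + 957055) = -53589 - 1/(-1941123) = -53589 - 1*(-1/1941123) = -53589 + 1/1941123 = -104022840446/1941123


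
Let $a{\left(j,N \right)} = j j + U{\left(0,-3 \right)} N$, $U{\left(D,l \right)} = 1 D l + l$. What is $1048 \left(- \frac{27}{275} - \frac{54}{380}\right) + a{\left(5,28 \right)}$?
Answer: $- \frac{1624039}{5225} \approx -310.82$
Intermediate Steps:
$U{\left(D,l \right)} = l + D l$ ($U{\left(D,l \right)} = D l + l = l + D l$)
$a{\left(j,N \right)} = j^{2} - 3 N$ ($a{\left(j,N \right)} = j j + - 3 \left(1 + 0\right) N = j^{2} + \left(-3\right) 1 N = j^{2} - 3 N$)
$1048 \left(- \frac{27}{275} - \frac{54}{380}\right) + a{\left(5,28 \right)} = 1048 \left(- \frac{27}{275} - \frac{54}{380}\right) + \left(5^{2} - 84\right) = 1048 \left(\left(-27\right) \frac{1}{275} - \frac{27}{190}\right) + \left(25 - 84\right) = 1048 \left(- \frac{27}{275} - \frac{27}{190}\right) - 59 = 1048 \left(- \frac{2511}{10450}\right) - 59 = - \frac{1315764}{5225} - 59 = - \frac{1624039}{5225}$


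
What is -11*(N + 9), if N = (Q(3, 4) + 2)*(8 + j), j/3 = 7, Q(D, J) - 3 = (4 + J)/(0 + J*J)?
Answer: -3707/2 ≈ -1853.5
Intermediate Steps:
Q(D, J) = 3 + (4 + J)/J² (Q(D, J) = 3 + (4 + J)/(0 + J*J) = 3 + (4 + J)/(0 + J²) = 3 + (4 + J)/(J²) = 3 + (4 + J)/J²)
j = 21 (j = 3*7 = 21)
N = 319/2 (N = ((3 + 1/4 + 4/4²) + 2)*(8 + 21) = ((3 + ¼ + 4*(1/16)) + 2)*29 = ((3 + ¼ + ¼) + 2)*29 = (7/2 + 2)*29 = (11/2)*29 = 319/2 ≈ 159.50)
-11*(N + 9) = -11*(319/2 + 9) = -11*337/2 = -3707/2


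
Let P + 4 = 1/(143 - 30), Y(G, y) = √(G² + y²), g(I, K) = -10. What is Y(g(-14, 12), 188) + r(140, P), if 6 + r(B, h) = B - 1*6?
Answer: 128 + 2*√8861 ≈ 316.27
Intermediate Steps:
P = -451/113 (P = -4 + 1/(143 - 30) = -4 + 1/113 = -451/113 ≈ -3.9911)
r(B, h) = -12 + B (r(B, h) = -6 + (B - 1*6) = -6 + (B - 6) = -6 + (-6 + B) = -12 + B)
Y(g(-14, 12), 188) + r(140, P) = √((-10)² + 188²) + (-12 + 140) = √(100 + 35344) + 128 = √35444 + 128 = 2*√8861 + 128 = 128 + 2*√8861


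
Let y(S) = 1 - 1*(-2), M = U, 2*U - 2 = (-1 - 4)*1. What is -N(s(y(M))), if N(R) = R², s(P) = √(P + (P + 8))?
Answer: -14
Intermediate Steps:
U = -3/2 (U = 1 + ((-1 - 4)*1)/2 = 1 + (-5*1)/2 = 1 + (½)*(-5) = 1 - 5/2 = -3/2 ≈ -1.5000)
M = -3/2 ≈ -1.5000
y(S) = 3 (y(S) = 1 + 2 = 3)
s(P) = √(8 + 2*P) (s(P) = √(P + (8 + P)) = √(8 + 2*P))
-N(s(y(M))) = -(√(8 + 2*3))² = -(√(8 + 6))² = -(√14)² = -1*14 = -14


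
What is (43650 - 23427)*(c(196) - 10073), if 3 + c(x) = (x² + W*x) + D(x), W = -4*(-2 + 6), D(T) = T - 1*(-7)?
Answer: 513805761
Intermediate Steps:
D(T) = 7 + T (D(T) = T + 7 = 7 + T)
W = -16 (W = -4*4 = -16)
c(x) = 4 + x² - 15*x (c(x) = -3 + ((x² - 16*x) + (7 + x)) = -3 + (7 + x² - 15*x) = 4 + x² - 15*x)
(43650 - 23427)*(c(196) - 10073) = (43650 - 23427)*((4 + 196² - 15*196) - 10073) = 20223*((4 + 38416 - 2940) - 10073) = 20223*(35480 - 10073) = 20223*25407 = 513805761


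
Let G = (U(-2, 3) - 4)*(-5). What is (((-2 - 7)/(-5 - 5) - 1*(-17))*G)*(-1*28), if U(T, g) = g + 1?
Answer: 0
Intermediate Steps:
U(T, g) = 1 + g
G = 0 (G = ((1 + 3) - 4)*(-5) = (4 - 4)*(-5) = 0*(-5) = 0)
(((-2 - 7)/(-5 - 5) - 1*(-17))*G)*(-1*28) = (((-2 - 7)/(-5 - 5) - 1*(-17))*0)*(-1*28) = ((-9/(-10) + 17)*0)*(-28) = ((-9*(-1/10) + 17)*0)*(-28) = ((9/10 + 17)*0)*(-28) = ((179/10)*0)*(-28) = 0*(-28) = 0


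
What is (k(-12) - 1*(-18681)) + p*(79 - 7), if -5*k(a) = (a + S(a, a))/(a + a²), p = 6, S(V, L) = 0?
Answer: 1051216/55 ≈ 19113.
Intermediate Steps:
k(a) = -a/(5*(a + a²)) (k(a) = -(a + 0)/(5*(a + a²)) = -a/(5*(a + a²)))
(k(-12) - 1*(-18681)) + p*(79 - 7) = (-1/(5 + 5*(-12)) - 1*(-18681)) + 6*(79 - 7) = (-1/(5 - 60) + 18681) + 6*72 = (-1/(-55) + 18681) + 432 = (-1*(-1/55) + 18681) + 432 = (1/55 + 18681) + 432 = 1027456/55 + 432 = 1051216/55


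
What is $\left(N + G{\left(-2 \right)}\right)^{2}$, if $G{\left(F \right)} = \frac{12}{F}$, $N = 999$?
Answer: $986049$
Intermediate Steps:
$\left(N + G{\left(-2 \right)}\right)^{2} = \left(999 + \frac{12}{-2}\right)^{2} = \left(999 + 12 \left(- \frac{1}{2}\right)\right)^{2} = \left(999 - 6\right)^{2} = 993^{2} = 986049$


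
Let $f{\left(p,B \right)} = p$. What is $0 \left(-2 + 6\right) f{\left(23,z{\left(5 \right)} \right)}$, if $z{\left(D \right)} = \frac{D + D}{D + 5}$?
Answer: $0$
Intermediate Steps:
$z{\left(D \right)} = \frac{2 D}{5 + D}$
$0 \left(-2 + 6\right) f{\left(23,z{\left(5 \right)} \right)} = 0 \left(-2 + 6\right) 23 = 0 \cdot 4 \cdot 23 = 0 \cdot 23 = 0$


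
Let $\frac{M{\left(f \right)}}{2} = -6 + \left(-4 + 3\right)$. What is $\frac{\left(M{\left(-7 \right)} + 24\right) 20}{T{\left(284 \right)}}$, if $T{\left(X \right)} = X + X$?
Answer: $\frac{25}{71} \approx 0.35211$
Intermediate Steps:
$M{\left(f \right)} = -14$ ($M{\left(f \right)} = 2 \left(-6 + \left(-4 + 3\right)\right) = 2 \left(-6 - 1\right) = 2 \left(-7\right) = -14$)
$T{\left(X \right)} = 2 X$
$\frac{\left(M{\left(-7 \right)} + 24\right) 20}{T{\left(284 \right)}} = \frac{\left(-14 + 24\right) 20}{2 \cdot 284} = \frac{10 \cdot 20}{568} = 200 \cdot \frac{1}{568} = \frac{25}{71}$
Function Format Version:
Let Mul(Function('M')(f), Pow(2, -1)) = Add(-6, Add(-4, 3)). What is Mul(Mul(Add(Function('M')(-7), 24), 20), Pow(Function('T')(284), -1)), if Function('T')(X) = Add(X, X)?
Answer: Rational(25, 71) ≈ 0.35211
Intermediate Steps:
Function('M')(f) = -14 (Function('M')(f) = Mul(2, Add(-6, Add(-4, 3))) = Mul(2, Add(-6, -1)) = Mul(2, -7) = -14)
Function('T')(X) = Mul(2, X)
Mul(Mul(Add(Function('M')(-7), 24), 20), Pow(Function('T')(284), -1)) = Mul(Mul(Add(-14, 24), 20), Pow(Mul(2, 284), -1)) = Mul(Mul(10, 20), Pow(568, -1)) = Mul(200, Rational(1, 568)) = Rational(25, 71)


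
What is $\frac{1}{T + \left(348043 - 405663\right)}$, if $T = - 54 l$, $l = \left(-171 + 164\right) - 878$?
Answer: $- \frac{1}{9830} \approx -0.00010173$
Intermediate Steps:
$l = -885$ ($l = -7 - 878 = -885$)
$T = 47790$ ($T = \left(-54\right) \left(-885\right) = 47790$)
$\frac{1}{T + \left(348043 - 405663\right)} = \frac{1}{47790 + \left(348043 - 405663\right)} = \frac{1}{47790 - 57620} = \frac{1}{-9830} = - \frac{1}{9830}$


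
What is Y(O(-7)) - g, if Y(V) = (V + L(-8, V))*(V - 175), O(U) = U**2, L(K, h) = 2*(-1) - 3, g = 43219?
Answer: -48763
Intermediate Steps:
L(K, h) = -5 (L(K, h) = -2 - 3 = -5)
Y(V) = (-175 + V)*(-5 + V) (Y(V) = (V - 5)*(V - 175) = (-5 + V)*(-175 + V) = (-175 + V)*(-5 + V))
Y(O(-7)) - g = (875 + ((-7)**2)**2 - 180*(-7)**2) - 1*43219 = (875 + 49**2 - 180*49) - 43219 = (875 + 2401 - 8820) - 43219 = -5544 - 43219 = -48763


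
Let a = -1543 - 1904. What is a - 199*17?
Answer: -6830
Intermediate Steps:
a = -3447
a - 199*17 = -3447 - 199*17 = -3447 - 1*3383 = -3447 - 3383 = -6830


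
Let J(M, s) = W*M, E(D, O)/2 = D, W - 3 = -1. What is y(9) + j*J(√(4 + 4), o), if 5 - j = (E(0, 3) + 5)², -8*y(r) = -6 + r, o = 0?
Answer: -3/8 - 80*√2 ≈ -113.51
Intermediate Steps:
W = 2 (W = 3 - 1 = 2)
E(D, O) = 2*D
y(r) = ¾ - r/8 (y(r) = -(-6 + r)/8 = ¾ - r/8)
J(M, s) = 2*M
j = -20 (j = 5 - (2*0 + 5)² = 5 - (0 + 5)² = 5 - 1*5² = 5 - 1*25 = 5 - 25 = -20)
y(9) + j*J(√(4 + 4), o) = (¾ - ⅛*9) - 40*√(4 + 4) = (¾ - 9/8) - 40*√8 = -3/8 - 40*2*√2 = -3/8 - 80*√2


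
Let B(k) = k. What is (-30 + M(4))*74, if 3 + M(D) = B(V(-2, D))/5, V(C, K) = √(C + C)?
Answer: -2442 + 148*I/5 ≈ -2442.0 + 29.6*I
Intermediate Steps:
V(C, K) = √2*√C (V(C, K) = √(2*C) = √2*√C)
M(D) = -3 + 2*I/5 (M(D) = -3 + (√2*√(-2))/5 = -3 + (√2*(I*√2))*(⅕) = -3 + (2*I)*(⅕) = -3 + 2*I/5)
(-30 + M(4))*74 = (-30 + (-3 + 2*I/5))*74 = (-33 + 2*I/5)*74 = -2442 + 148*I/5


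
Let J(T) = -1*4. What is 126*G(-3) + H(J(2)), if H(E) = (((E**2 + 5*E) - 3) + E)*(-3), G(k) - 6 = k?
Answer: 411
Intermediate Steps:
J(T) = -4
G(k) = 6 + k
H(E) = 9 - 18*E - 3*E**2 (H(E) = ((-3 + E**2 + 5*E) + E)*(-3) = (-3 + E**2 + 6*E)*(-3) = 9 - 18*E - 3*E**2)
126*G(-3) + H(J(2)) = 126*(6 - 3) + (9 - 18*(-4) - 3*(-4)**2) = 126*3 + (9 + 72 - 3*16) = 378 + (9 + 72 - 48) = 378 + 33 = 411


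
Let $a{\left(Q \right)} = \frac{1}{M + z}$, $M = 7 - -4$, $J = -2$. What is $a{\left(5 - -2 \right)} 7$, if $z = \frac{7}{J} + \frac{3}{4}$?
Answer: $\frac{28}{33} \approx 0.84848$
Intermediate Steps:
$M = 11$ ($M = 7 + 4 = 11$)
$z = - \frac{11}{4}$ ($z = \frac{7}{-2} + \frac{3}{4} = 7 \left(- \frac{1}{2}\right) + 3 \cdot \frac{1}{4} = - \frac{7}{2} + \frac{3}{4} = - \frac{11}{4} \approx -2.75$)
$a{\left(Q \right)} = \frac{4}{33}$ ($a{\left(Q \right)} = \frac{1}{11 - \frac{11}{4}} = \frac{1}{\frac{33}{4}} = \frac{4}{33}$)
$a{\left(5 - -2 \right)} 7 = \frac{4}{33} \cdot 7 = \frac{28}{33}$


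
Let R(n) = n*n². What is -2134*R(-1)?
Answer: 2134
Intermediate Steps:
R(n) = n³
-2134*R(-1) = -2134*(-1)³ = -2134*(-1) = 2134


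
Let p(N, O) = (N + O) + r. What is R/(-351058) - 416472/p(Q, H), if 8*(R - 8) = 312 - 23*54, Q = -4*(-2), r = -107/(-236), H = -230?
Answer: 138018323682349/73420270120 ≈ 1879.8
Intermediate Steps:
r = 107/236 (r = -107*(-1/236) = 107/236 ≈ 0.45339)
Q = 8
p(N, O) = 107/236 + N + O (p(N, O) = (N + O) + 107/236 = 107/236 + N + O)
R = -433/4 (R = 8 + (312 - 23*54)/8 = 8 + (312 - 1242)/8 = 8 + (⅛)*(-930) = 8 - 465/4 = -433/4 ≈ -108.25)
R/(-351058) - 416472/p(Q, H) = -433/4/(-351058) - 416472/(107/236 + 8 - 230) = -433/4*(-1/351058) - 416472/(-52285/236) = 433/1404232 - 416472*(-236/52285) = 433/1404232 + 98287392/52285 = 138018323682349/73420270120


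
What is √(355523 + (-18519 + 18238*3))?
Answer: √391718 ≈ 625.87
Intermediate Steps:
√(355523 + (-18519 + 18238*3)) = √(355523 + (-18519 + 54714)) = √(355523 + 36195) = √391718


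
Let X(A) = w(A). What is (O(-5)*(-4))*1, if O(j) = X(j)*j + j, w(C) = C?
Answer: -80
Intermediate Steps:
X(A) = A
O(j) = j + j² (O(j) = j*j + j = j² + j = j + j²)
(O(-5)*(-4))*1 = (-5*(1 - 5)*(-4))*1 = (-5*(-4)*(-4))*1 = (20*(-4))*1 = -80*1 = -80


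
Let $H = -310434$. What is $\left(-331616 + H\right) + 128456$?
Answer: $-513594$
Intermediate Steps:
$\left(-331616 + H\right) + 128456 = \left(-331616 - 310434\right) + 128456 = -642050 + 128456 = -513594$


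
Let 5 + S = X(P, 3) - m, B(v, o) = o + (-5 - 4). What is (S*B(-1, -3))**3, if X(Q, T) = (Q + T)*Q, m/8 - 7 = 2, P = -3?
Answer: 788889024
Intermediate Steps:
m = 72 (m = 56 + 8*2 = 56 + 16 = 72)
X(Q, T) = Q*(Q + T)
B(v, o) = -9 + o (B(v, o) = o - 9 = -9 + o)
S = -77 (S = -5 + (-3*(-3 + 3) - 1*72) = -5 + (-3*0 - 72) = -5 + (0 - 72) = -5 - 72 = -77)
(S*B(-1, -3))**3 = (-77*(-9 - 3))**3 = (-77*(-12))**3 = 924**3 = 788889024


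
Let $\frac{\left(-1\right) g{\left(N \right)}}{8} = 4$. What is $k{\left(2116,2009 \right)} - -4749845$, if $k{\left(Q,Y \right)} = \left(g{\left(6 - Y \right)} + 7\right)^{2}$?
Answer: $4750470$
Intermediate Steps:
$g{\left(N \right)} = -32$ ($g{\left(N \right)} = \left(-8\right) 4 = -32$)
$k{\left(Q,Y \right)} = 625$ ($k{\left(Q,Y \right)} = \left(-32 + 7\right)^{2} = \left(-25\right)^{2} = 625$)
$k{\left(2116,2009 \right)} - -4749845 = 625 - -4749845 = 625 + 4749845 = 4750470$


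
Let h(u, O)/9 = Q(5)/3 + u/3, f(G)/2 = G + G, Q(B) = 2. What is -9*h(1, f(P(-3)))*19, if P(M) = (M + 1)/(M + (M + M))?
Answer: -1539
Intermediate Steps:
P(M) = (1 + M)/(3*M) (P(M) = (1 + M)/(M + 2*M) = (1 + M)/((3*M)) = (1 + M)*(1/(3*M)) = (1 + M)/(3*M))
f(G) = 4*G (f(G) = 2*(G + G) = 2*(2*G) = 4*G)
h(u, O) = 6 + 3*u (h(u, O) = 9*(2/3 + u/3) = 9*(2*(⅓) + u*(⅓)) = 9*(⅔ + u/3) = 6 + 3*u)
-9*h(1, f(P(-3)))*19 = -9*(6 + 3*1)*19 = -9*(6 + 3)*19 = -9*9*19 = -81*19 = -1539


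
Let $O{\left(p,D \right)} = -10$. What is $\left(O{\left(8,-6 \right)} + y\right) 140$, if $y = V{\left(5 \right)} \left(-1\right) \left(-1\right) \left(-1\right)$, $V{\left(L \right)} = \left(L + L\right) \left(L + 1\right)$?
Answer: $-9800$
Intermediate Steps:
$V{\left(L \right)} = 2 L \left(1 + L\right)$
$y = -60$ ($y = 2 \cdot 5 \left(1 + 5\right) \left(-1\right) \left(-1\right) \left(-1\right) = 2 \cdot 5 \cdot 6 \cdot 1 \left(-1\right) = 60 \left(-1\right) = -60$)
$\left(O{\left(8,-6 \right)} + y\right) 140 = \left(-10 - 60\right) 140 = \left(-70\right) 140 = -9800$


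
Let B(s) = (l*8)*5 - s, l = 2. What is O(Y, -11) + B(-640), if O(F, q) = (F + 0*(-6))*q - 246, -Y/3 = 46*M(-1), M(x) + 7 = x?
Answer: -11670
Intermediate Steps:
M(x) = -7 + x
Y = 1104 (Y = -138*(-7 - 1) = -138*(-8) = -3*(-368) = 1104)
O(F, q) = -246 + F*q (O(F, q) = (F + 0)*q - 246 = F*q - 246 = -246 + F*q)
B(s) = 80 - s (B(s) = (2*8)*5 - s = 16*5 - s = 80 - s)
O(Y, -11) + B(-640) = (-246 + 1104*(-11)) + (80 - 1*(-640)) = (-246 - 12144) + (80 + 640) = -12390 + 720 = -11670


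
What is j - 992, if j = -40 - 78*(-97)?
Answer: 6534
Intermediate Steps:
j = 7526 (j = -40 + 7566 = 7526)
j - 992 = 7526 - 992 = 6534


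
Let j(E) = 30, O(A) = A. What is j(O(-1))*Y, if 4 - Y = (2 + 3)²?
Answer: -630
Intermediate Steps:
Y = -21 (Y = 4 - (2 + 3)² = 4 - 1*5² = 4 - 1*25 = 4 - 25 = -21)
j(O(-1))*Y = 30*(-21) = -630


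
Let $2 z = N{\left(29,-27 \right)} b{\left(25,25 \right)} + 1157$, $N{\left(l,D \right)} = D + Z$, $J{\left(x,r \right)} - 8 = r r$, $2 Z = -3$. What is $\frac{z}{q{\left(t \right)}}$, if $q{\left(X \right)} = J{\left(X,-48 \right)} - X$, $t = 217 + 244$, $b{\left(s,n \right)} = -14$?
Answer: $\frac{778}{1851} \approx 0.42031$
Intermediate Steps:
$Z = - \frac{3}{2}$ ($Z = \frac{1}{2} \left(-3\right) = - \frac{3}{2} \approx -1.5$)
$J{\left(x,r \right)} = 8 + r^{2}$ ($J{\left(x,r \right)} = 8 + r r = 8 + r^{2}$)
$t = 461$
$N{\left(l,D \right)} = - \frac{3}{2} + D$ ($N{\left(l,D \right)} = D - \frac{3}{2} = - \frac{3}{2} + D$)
$q{\left(X \right)} = 2312 - X$ ($q{\left(X \right)} = \left(8 + \left(-48\right)^{2}\right) - X = \left(8 + 2304\right) - X = 2312 - X$)
$z = 778$ ($z = \frac{\left(- \frac{3}{2} - 27\right) \left(-14\right) + 1157}{2} = \frac{\left(- \frac{57}{2}\right) \left(-14\right) + 1157}{2} = \frac{399 + 1157}{2} = \frac{1}{2} \cdot 1556 = 778$)
$\frac{z}{q{\left(t \right)}} = \frac{778}{2312 - 461} = \frac{778}{1851}$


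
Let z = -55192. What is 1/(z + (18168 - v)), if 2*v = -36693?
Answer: -2/37355 ≈ -5.3540e-5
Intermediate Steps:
v = -36693/2 (v = (½)*(-36693) = -36693/2 ≈ -18347.)
1/(z + (18168 - v)) = 1/(-55192 + (18168 - 1*(-36693/2))) = 1/(-55192 + (18168 + 36693/2)) = 1/(-55192 + 73029/2) = 1/(-37355/2) = -2/37355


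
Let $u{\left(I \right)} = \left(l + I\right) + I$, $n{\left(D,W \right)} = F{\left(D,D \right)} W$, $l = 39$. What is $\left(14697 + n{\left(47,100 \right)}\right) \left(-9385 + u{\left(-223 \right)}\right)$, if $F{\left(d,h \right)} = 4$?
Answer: $-147829824$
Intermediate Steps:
$n{\left(D,W \right)} = 4 W$
$u{\left(I \right)} = 39 + 2 I$ ($u{\left(I \right)} = \left(39 + I\right) + I = 39 + 2 I$)
$\left(14697 + n{\left(47,100 \right)}\right) \left(-9385 + u{\left(-223 \right)}\right) = \left(14697 + 4 \cdot 100\right) \left(-9385 + \left(39 + 2 \left(-223\right)\right)\right) = \left(14697 + 400\right) \left(-9385 + \left(39 - 446\right)\right) = 15097 \left(-9385 - 407\right) = 15097 \left(-9792\right) = -147829824$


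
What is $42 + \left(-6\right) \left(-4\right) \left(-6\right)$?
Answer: $-102$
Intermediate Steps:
$42 + \left(-6\right) \left(-4\right) \left(-6\right) = 42 + 24 \left(-6\right) = 42 - 144 = -102$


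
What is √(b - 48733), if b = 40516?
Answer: 3*I*√913 ≈ 90.648*I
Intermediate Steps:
√(b - 48733) = √(40516 - 48733) = √(-8217) = 3*I*√913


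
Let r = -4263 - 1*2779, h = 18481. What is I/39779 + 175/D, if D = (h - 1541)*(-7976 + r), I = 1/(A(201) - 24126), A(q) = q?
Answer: -48139713/69876006206600 ≈ -6.8893e-7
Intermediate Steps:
r = -7042 (r = -4263 - 2779 = -7042)
I = -1/23925 (I = 1/(201 - 24126) = 1/(-23925) = -1/23925 ≈ -4.1797e-5)
D = -254404920 (D = (18481 - 1541)*(-7976 - 7042) = 16940*(-15018) = -254404920)
I/39779 + 175/D = -1/23925/39779 + 175/(-254404920) = -1/23925*1/39779 + 175*(-1/254404920) = -1/951712575 - 5/7268712 = -48139713/69876006206600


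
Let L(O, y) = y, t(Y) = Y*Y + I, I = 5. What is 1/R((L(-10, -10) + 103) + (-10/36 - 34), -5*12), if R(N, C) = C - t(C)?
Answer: -1/3665 ≈ -0.00027285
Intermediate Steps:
t(Y) = 5 + Y**2 (t(Y) = Y*Y + 5 = Y**2 + 5 = 5 + Y**2)
R(N, C) = -5 + C - C**2 (R(N, C) = C - (5 + C**2) = C + (-5 - C**2) = -5 + C - C**2)
1/R((L(-10, -10) + 103) + (-10/36 - 34), -5*12) = 1/(-5 - 5*12 - (-5*12)**2) = 1/(-5 - 60 - 1*(-60)**2) = 1/(-5 - 60 - 1*3600) = 1/(-5 - 60 - 3600) = 1/(-3665) = -1/3665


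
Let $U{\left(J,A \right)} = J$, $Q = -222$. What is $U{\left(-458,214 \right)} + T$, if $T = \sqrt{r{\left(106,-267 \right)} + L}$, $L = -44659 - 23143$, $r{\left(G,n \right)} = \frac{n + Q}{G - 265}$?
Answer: $-458 + \frac{i \sqrt{190447179}}{53} \approx -458.0 + 260.38 i$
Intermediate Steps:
$r{\left(G,n \right)} = \frac{-222 + n}{-265 + G}$ ($r{\left(G,n \right)} = \frac{n - 222}{G - 265} = \frac{-222 + n}{-265 + G}$)
$L = -67802$ ($L = -44659 - 23143 = -67802$)
$T = \frac{i \sqrt{190447179}}{53}$ ($T = \sqrt{\frac{-222 - 267}{-265 + 106} - 67802} = \sqrt{\frac{1}{-159} \left(-489\right) - 67802} = \sqrt{\left(- \frac{1}{159}\right) \left(-489\right) - 67802} = \sqrt{\frac{163}{53} - 67802} = \sqrt{- \frac{3593343}{53}} = \frac{i \sqrt{190447179}}{53} \approx 260.38 i$)
$U{\left(-458,214 \right)} + T = -458 + \frac{i \sqrt{190447179}}{53}$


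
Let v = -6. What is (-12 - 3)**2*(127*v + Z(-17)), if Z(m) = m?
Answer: -175275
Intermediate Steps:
(-12 - 3)**2*(127*v + Z(-17)) = (-12 - 3)**2*(127*(-6) - 17) = (-15)**2*(-762 - 17) = 225*(-779) = -175275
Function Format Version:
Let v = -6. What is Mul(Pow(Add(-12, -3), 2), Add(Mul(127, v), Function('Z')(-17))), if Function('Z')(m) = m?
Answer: -175275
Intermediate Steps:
Mul(Pow(Add(-12, -3), 2), Add(Mul(127, v), Function('Z')(-17))) = Mul(Pow(Add(-12, -3), 2), Add(Mul(127, -6), -17)) = Mul(Pow(-15, 2), Add(-762, -17)) = Mul(225, -779) = -175275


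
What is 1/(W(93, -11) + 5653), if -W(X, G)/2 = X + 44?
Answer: 1/5379 ≈ 0.00018591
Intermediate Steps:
W(X, G) = -88 - 2*X (W(X, G) = -2*(X + 44) = -2*(44 + X) = -88 - 2*X)
1/(W(93, -11) + 5653) = 1/((-88 - 2*93) + 5653) = 1/((-88 - 186) + 5653) = 1/(-274 + 5653) = 1/5379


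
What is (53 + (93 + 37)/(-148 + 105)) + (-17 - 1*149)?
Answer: -4989/43 ≈ -116.02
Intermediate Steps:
(53 + (93 + 37)/(-148 + 105)) + (-17 - 1*149) = (53 + 130/(-43)) + (-17 - 149) = (53 + 130*(-1/43)) - 166 = (53 - 130/43) - 166 = 2149/43 - 166 = -4989/43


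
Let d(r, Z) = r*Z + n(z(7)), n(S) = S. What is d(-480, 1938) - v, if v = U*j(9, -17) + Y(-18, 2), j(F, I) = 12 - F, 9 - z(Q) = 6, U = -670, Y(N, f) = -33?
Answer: -928194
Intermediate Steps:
z(Q) = 3 (z(Q) = 9 - 1*6 = 9 - 6 = 3)
v = -2043 (v = -670*(12 - 1*9) - 33 = -670*(12 - 9) - 33 = -670*3 - 33 = -2010 - 33 = -2043)
d(r, Z) = 3 + Z*r (d(r, Z) = r*Z + 3 = Z*r + 3 = 3 + Z*r)
d(-480, 1938) - v = (3 + 1938*(-480)) - 1*(-2043) = (3 - 930240) + 2043 = -930237 + 2043 = -928194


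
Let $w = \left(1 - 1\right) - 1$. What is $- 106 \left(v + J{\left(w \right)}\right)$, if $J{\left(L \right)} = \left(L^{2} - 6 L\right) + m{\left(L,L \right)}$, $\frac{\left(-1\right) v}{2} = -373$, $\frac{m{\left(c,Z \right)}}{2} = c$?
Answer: $-79606$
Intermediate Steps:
$m{\left(c,Z \right)} = 2 c$
$w = -1$ ($w = 0 - 1 = -1$)
$v = 746$ ($v = \left(-2\right) \left(-373\right) = 746$)
$J{\left(L \right)} = L^{2} - 4 L$ ($J{\left(L \right)} = \left(L^{2} - 6 L\right) + 2 L = L^{2} - 4 L$)
$- 106 \left(v + J{\left(w \right)}\right) = - 106 \left(746 - \left(-4 - 1\right)\right) = - 106 \left(746 - -5\right) = - 106 \left(746 + 5\right) = \left(-106\right) 751 = -79606$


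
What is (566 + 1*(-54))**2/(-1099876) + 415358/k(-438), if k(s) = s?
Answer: -57119639335/60218211 ≈ -948.54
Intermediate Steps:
(566 + 1*(-54))**2/(-1099876) + 415358/k(-438) = (566 + 1*(-54))**2/(-1099876) + 415358/(-438) = (566 - 54)**2*(-1/1099876) + 415358*(-1/438) = 512**2*(-1/1099876) - 207679/219 = 262144*(-1/1099876) - 207679/219 = -65536/274969 - 207679/219 = -57119639335/60218211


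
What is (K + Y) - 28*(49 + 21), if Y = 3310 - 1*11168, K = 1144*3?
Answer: -6386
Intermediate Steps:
K = 3432
Y = -7858 (Y = 3310 - 11168 = -7858)
(K + Y) - 28*(49 + 21) = (3432 - 7858) - 28*(49 + 21) = -4426 - 28*70 = -4426 - 1960 = -6386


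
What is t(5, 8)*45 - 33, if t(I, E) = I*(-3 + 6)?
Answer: 642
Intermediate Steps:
t(I, E) = 3*I (t(I, E) = I*3 = 3*I)
t(5, 8)*45 - 33 = (3*5)*45 - 33 = 15*45 - 33 = 675 - 33 = 642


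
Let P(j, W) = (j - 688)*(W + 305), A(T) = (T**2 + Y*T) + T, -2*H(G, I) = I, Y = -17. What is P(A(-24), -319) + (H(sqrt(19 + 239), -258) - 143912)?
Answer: -147591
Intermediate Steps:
H(G, I) = -I/2
A(T) = T**2 - 16*T (A(T) = (T**2 - 17*T) + T = T**2 - 16*T)
P(j, W) = (-688 + j)*(305 + W)
P(A(-24), -319) + (H(sqrt(19 + 239), -258) - 143912) = (-209840 - 688*(-319) + 305*(-24*(-16 - 24)) - (-7656)*(-16 - 24)) + (-1/2*(-258) - 143912) = (-209840 + 219472 + 305*(-24*(-40)) - (-7656)*(-40)) + (129 - 143912) = (-209840 + 219472 + 305*960 - 319*960) - 143783 = (-209840 + 219472 + 292800 - 306240) - 143783 = -3808 - 143783 = -147591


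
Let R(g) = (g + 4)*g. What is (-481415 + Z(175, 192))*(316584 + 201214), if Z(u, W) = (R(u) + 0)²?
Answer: 507842924389580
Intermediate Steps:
R(g) = g*(4 + g) (R(g) = (4 + g)*g = g*(4 + g))
Z(u, W) = u²*(4 + u)² (Z(u, W) = (u*(4 + u) + 0)² = (u*(4 + u))² = u²*(4 + u)²)
(-481415 + Z(175, 192))*(316584 + 201214) = (-481415 + 175²*(4 + 175)²)*(316584 + 201214) = (-481415 + 30625*179²)*517798 = (-481415 + 30625*32041)*517798 = (-481415 + 981255625)*517798 = 980774210*517798 = 507842924389580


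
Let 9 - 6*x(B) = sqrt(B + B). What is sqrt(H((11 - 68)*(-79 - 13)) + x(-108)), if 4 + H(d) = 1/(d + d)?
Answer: sqrt(-68746218 - 27499536*I*sqrt(6))/5244 ≈ 0.70712 - 1.732*I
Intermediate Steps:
x(B) = 3/2 - sqrt(2)*sqrt(B)/6 (x(B) = 3/2 - sqrt(B + B)/6 = 3/2 - sqrt(2)*sqrt(B)/6)
H(d) = -4 + 1/(2*d) (H(d) = -4 + 1/(d + d) = -4 + 1/(2*d))
sqrt(H((11 - 68)*(-79 - 13)) + x(-108)) = sqrt((-4 + 1/(2*(((11 - 68)*(-79 - 13))))) + (3/2 - sqrt(2)*sqrt(-108)/6)) = sqrt((-4 + 1/(2*((-57*(-92))))) + (3/2 - sqrt(2)*6*I*sqrt(3)/6)) = sqrt((-4 + (1/2)/5244) + (3/2 - I*sqrt(6))) = sqrt((-4 + (1/2)*(1/5244)) + (3/2 - I*sqrt(6))) = sqrt((-4 + 1/10488) + (3/2 - I*sqrt(6))) = sqrt(-41951/10488 + (3/2 - I*sqrt(6))) = sqrt(-26219/10488 - I*sqrt(6))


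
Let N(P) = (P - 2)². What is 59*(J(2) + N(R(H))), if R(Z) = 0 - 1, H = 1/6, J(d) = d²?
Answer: 767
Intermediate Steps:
H = ⅙ ≈ 0.16667
R(Z) = -1
N(P) = (-2 + P)²
59*(J(2) + N(R(H))) = 59*(2² + (-2 - 1)²) = 59*(4 + (-3)²) = 59*(4 + 9) = 59*13 = 767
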